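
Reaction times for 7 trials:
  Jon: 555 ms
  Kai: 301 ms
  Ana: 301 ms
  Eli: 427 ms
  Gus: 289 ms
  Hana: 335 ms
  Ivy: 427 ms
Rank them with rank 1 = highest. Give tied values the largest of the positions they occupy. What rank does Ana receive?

Sorted (descending): 555, 427, 427, 335, 301, 301, 289
The 2 values of 427 occupy positions 2–3 → each gets rank 3.
The 2 values of 301 occupy positions 5–6 → each gets rank 6.
Ana has value 301 ms → rank 6.

6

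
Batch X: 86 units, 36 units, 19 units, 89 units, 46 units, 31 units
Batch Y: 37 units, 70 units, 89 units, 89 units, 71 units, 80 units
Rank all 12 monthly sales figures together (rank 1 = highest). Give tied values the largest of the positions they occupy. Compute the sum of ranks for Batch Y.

33

Sorted (descending): 89, 89, 89, 86, 80, 71, 70, 46, 37, 36, 31, 19
The 3 values of 89 occupy positions 1–3 → each gets rank 3.
Batch Y values → pooled ranks: 37→9, 70→7, 89→3, 89→3, 71→6, 80→5
Rank sum = 9 + 7 + 3 + 3 + 6 + 5 = 33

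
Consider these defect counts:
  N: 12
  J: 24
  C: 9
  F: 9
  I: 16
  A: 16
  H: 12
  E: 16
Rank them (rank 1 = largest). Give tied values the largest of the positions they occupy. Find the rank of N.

6

Sorted (descending): 24, 16, 16, 16, 12, 12, 9, 9
The 3 values of 16 occupy positions 2–4 → each gets rank 4.
The 2 values of 12 occupy positions 5–6 → each gets rank 6.
The 2 values of 9 occupy positions 7–8 → each gets rank 8.
N has value 12 → rank 6.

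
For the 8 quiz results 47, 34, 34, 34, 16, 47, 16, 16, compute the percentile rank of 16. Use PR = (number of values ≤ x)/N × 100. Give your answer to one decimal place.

37.5

N = 8.
Strictly below 16: 0. Equal to 16: 3.
PR = 3/8 × 100 = 37.5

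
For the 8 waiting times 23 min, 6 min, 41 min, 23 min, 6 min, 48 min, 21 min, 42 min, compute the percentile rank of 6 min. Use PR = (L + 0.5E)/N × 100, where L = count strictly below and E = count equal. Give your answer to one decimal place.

N = 8.
Strictly below 6: 0. Equal to 6: 2.
PR = (0 + 0.5·2)/8 × 100 = 12.5

12.5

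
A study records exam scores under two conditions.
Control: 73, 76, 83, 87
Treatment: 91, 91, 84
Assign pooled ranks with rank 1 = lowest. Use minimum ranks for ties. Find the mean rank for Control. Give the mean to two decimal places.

Sorted (ascending): 73, 76, 83, 84, 87, 91, 91
The 2 values of 91 occupy positions 6–7 → each gets rank 6.
Control values → pooled ranks: 73→1, 76→2, 83→3, 87→5
Mean rank = (1 + 2 + 3 + 5) / 4 = 2.75

2.75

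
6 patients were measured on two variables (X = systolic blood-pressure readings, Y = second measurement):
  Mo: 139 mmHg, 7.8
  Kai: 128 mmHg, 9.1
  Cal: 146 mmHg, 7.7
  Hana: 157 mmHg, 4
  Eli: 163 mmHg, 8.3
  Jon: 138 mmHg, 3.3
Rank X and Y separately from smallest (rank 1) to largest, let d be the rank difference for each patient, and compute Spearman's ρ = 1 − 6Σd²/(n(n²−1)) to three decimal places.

-0.086

Ranks of variable 1: 3, 1, 4, 5, 6, 2
Ranks of variable 2: 4, 6, 3, 2, 5, 1
d = r₁ − r₂: -1, -5, 1, 3, 1, 1
d²: 1, 25, 1, 9, 1, 1; Σd² = 38
ρ = 1 − 6·38/(6·35) = 1 − 228/210 = -0.086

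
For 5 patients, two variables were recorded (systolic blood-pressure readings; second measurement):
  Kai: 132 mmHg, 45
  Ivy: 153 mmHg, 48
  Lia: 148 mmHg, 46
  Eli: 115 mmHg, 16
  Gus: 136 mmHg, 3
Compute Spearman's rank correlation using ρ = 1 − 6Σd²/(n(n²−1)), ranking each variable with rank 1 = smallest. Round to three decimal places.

0.700

Ranks of variable 1: 2, 5, 4, 1, 3
Ranks of variable 2: 3, 5, 4, 2, 1
d = r₁ − r₂: -1, 0, 0, -1, 2
d²: 1, 0, 0, 1, 4; Σd² = 6
ρ = 1 − 6·6/(5·24) = 1 − 36/120 = 0.700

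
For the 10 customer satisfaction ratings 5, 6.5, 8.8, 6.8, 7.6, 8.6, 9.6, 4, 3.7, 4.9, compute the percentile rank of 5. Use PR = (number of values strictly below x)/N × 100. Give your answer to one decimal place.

30.0

N = 10.
Strictly below 5: 3. Equal to 5: 1.
PR = 3/10 × 100 = 30.0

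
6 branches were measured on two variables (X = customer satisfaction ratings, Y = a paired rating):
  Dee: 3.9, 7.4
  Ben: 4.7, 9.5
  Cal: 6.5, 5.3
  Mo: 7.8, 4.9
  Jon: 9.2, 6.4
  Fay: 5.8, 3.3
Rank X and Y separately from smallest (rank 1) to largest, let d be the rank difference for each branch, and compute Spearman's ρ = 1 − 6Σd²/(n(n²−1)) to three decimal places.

Ranks of variable 1: 1, 2, 4, 5, 6, 3
Ranks of variable 2: 5, 6, 3, 2, 4, 1
d = r₁ − r₂: -4, -4, 1, 3, 2, 2
d²: 16, 16, 1, 9, 4, 4; Σd² = 50
ρ = 1 − 6·50/(6·35) = 1 − 300/210 = -0.429

-0.429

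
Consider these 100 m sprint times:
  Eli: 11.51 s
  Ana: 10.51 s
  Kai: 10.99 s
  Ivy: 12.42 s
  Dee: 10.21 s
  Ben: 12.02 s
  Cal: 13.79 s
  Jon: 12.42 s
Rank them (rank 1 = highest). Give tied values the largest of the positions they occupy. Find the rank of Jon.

3

Sorted (descending): 13.79, 12.42, 12.42, 12.02, 11.51, 10.99, 10.51, 10.21
The 2 values of 12.42 occupy positions 2–3 → each gets rank 3.
Jon has value 12.42 s → rank 3.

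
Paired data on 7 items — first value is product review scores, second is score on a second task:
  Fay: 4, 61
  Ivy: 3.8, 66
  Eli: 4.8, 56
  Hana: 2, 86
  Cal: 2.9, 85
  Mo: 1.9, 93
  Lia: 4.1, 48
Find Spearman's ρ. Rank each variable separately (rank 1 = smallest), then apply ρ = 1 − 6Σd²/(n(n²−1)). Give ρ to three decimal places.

-0.964

Ranks of variable 1: 5, 4, 7, 2, 3, 1, 6
Ranks of variable 2: 3, 4, 2, 6, 5, 7, 1
d = r₁ − r₂: 2, 0, 5, -4, -2, -6, 5
d²: 4, 0, 25, 16, 4, 36, 25; Σd² = 110
ρ = 1 − 6·110/(7·48) = 1 − 660/336 = -0.964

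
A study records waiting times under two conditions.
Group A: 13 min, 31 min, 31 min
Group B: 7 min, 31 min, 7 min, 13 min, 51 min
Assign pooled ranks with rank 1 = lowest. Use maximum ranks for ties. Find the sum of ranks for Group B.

23

Sorted (ascending): 7, 7, 13, 13, 31, 31, 31, 51
The 2 values of 7 occupy positions 1–2 → each gets rank 2.
The 2 values of 13 occupy positions 3–4 → each gets rank 4.
The 3 values of 31 occupy positions 5–7 → each gets rank 7.
Group B values → pooled ranks: 7→2, 31→7, 7→2, 13→4, 51→8
Rank sum = 2 + 7 + 2 + 4 + 8 = 23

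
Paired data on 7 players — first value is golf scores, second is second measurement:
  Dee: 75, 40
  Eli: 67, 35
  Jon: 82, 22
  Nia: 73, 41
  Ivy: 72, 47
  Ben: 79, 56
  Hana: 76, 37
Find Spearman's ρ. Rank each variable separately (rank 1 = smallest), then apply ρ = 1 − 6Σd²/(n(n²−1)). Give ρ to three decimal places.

-0.107

Ranks of variable 1: 4, 1, 7, 3, 2, 6, 5
Ranks of variable 2: 4, 2, 1, 5, 6, 7, 3
d = r₁ − r₂: 0, -1, 6, -2, -4, -1, 2
d²: 0, 1, 36, 4, 16, 1, 4; Σd² = 62
ρ = 1 − 6·62/(7·48) = 1 − 372/336 = -0.107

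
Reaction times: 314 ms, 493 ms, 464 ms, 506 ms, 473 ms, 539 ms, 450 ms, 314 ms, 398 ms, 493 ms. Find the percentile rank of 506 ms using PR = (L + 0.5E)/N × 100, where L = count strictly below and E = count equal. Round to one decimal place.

N = 10.
Strictly below 506: 8. Equal to 506: 1.
PR = (8 + 0.5·1)/10 × 100 = 85.0

85.0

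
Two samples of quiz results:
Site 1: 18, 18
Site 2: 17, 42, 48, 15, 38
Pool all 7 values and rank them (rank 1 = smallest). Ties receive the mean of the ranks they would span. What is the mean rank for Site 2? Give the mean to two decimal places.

Sorted (ascending): 15, 17, 18, 18, 38, 42, 48
The 2 values of 18 occupy positions 3–4 → average rank (3+4)/2 = 3.5.
Site 2 values → pooled ranks: 17→2, 42→6, 48→7, 15→1, 38→5
Mean rank = (2 + 6 + 7 + 1 + 5) / 5 = 4.20

4.20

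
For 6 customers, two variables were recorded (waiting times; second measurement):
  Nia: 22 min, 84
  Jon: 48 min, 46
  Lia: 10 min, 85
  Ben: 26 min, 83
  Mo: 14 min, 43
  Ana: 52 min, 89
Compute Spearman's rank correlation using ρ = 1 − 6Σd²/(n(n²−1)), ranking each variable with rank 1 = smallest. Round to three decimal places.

0.200

Ranks of variable 1: 3, 5, 1, 4, 2, 6
Ranks of variable 2: 4, 2, 5, 3, 1, 6
d = r₁ − r₂: -1, 3, -4, 1, 1, 0
d²: 1, 9, 16, 1, 1, 0; Σd² = 28
ρ = 1 − 6·28/(6·35) = 1 − 168/210 = 0.200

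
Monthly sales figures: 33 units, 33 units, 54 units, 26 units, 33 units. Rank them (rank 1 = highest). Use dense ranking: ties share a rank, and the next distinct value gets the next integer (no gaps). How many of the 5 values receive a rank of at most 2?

4

Sorted (descending): 54, 33, 33, 33, 26
The 3 values of 33 share dense rank 2.
Remaining distinct values take the next consecutive integers.
Ranks ≤ 2: {1, 2, 2, 2} → 4 values.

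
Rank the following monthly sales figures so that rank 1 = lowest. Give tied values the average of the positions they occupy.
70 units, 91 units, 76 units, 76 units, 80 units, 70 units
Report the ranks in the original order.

1.5, 6, 3.5, 3.5, 5, 1.5

Sorted (ascending): 70, 70, 76, 76, 80, 91
The 2 values of 70 occupy positions 1–2 → average rank (1+2)/2 = 1.5.
The 2 values of 76 occupy positions 3–4 → average rank (3+4)/2 = 3.5.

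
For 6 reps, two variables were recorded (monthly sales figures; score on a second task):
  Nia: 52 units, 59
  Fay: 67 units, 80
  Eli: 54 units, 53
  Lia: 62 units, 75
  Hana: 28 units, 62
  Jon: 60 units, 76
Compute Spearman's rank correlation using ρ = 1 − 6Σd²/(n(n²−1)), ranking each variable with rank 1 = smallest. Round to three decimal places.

Ranks of variable 1: 2, 6, 3, 5, 1, 4
Ranks of variable 2: 2, 6, 1, 4, 3, 5
d = r₁ − r₂: 0, 0, 2, 1, -2, -1
d²: 0, 0, 4, 1, 4, 1; Σd² = 10
ρ = 1 − 6·10/(6·35) = 1 − 60/210 = 0.714

0.714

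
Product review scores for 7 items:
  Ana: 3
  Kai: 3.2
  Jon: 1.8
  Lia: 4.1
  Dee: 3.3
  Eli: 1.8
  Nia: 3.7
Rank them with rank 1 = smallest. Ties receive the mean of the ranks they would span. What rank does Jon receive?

1.5

Sorted (ascending): 1.8, 1.8, 3, 3.2, 3.3, 3.7, 4.1
The 2 values of 1.8 occupy positions 1–2 → average rank (1+2)/2 = 1.5.
Jon has value 1.8 → rank 1.5.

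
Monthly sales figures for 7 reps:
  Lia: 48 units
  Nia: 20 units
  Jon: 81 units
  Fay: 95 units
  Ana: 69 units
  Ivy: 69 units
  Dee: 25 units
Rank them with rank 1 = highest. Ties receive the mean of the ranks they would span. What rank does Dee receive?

Sorted (descending): 95, 81, 69, 69, 48, 25, 20
The 2 values of 69 occupy positions 3–4 → average rank (3+4)/2 = 3.5.
Dee has value 25 units → rank 6.

6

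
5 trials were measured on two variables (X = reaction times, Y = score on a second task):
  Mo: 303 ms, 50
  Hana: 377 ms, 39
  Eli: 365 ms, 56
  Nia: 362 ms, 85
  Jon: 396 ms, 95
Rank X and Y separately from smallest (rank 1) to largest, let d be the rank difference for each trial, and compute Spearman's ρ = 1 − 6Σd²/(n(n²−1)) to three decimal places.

0.300

Ranks of variable 1: 1, 4, 3, 2, 5
Ranks of variable 2: 2, 1, 3, 4, 5
d = r₁ − r₂: -1, 3, 0, -2, 0
d²: 1, 9, 0, 4, 0; Σd² = 14
ρ = 1 − 6·14/(5·24) = 1 − 84/120 = 0.300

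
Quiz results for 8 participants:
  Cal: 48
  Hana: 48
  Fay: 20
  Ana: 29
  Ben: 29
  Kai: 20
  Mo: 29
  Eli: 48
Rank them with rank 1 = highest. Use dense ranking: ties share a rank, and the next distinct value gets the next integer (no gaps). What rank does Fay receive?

3

Sorted (descending): 48, 48, 48, 29, 29, 29, 20, 20
The 3 values of 48 share dense rank 1.
The 3 values of 29 share dense rank 2.
The 2 values of 20 share dense rank 3.
Fay has value 20 → rank 3.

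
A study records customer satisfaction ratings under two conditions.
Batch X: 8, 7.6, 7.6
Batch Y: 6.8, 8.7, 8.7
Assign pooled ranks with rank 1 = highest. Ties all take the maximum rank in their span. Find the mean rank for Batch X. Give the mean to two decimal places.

4.33

Sorted (descending): 8.7, 8.7, 8, 7.6, 7.6, 6.8
The 2 values of 8.7 occupy positions 1–2 → each gets rank 2.
The 2 values of 7.6 occupy positions 4–5 → each gets rank 5.
Batch X values → pooled ranks: 8→3, 7.6→5, 7.6→5
Mean rank = (3 + 5 + 5) / 3 = 4.33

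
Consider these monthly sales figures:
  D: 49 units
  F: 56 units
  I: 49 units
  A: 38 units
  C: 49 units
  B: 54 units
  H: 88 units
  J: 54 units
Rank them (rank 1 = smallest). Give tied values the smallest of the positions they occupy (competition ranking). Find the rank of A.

1

Sorted (ascending): 38, 49, 49, 49, 54, 54, 56, 88
The 3 values of 49 occupy positions 2–4 → each gets rank 2.
The 2 values of 54 occupy positions 5–6 → each gets rank 5.
A has value 38 units → rank 1.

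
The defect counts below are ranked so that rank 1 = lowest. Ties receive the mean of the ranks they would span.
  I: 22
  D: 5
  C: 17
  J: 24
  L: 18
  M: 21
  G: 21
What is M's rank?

Sorted (ascending): 5, 17, 18, 21, 21, 22, 24
The 2 values of 21 occupy positions 4–5 → average rank (4+5)/2 = 4.5.
M has value 21 → rank 4.5.

4.5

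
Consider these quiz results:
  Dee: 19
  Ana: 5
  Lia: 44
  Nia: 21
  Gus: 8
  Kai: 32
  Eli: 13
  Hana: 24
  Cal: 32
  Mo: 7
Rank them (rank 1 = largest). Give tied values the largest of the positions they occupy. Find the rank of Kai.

Sorted (descending): 44, 32, 32, 24, 21, 19, 13, 8, 7, 5
The 2 values of 32 occupy positions 2–3 → each gets rank 3.
Kai has value 32 → rank 3.

3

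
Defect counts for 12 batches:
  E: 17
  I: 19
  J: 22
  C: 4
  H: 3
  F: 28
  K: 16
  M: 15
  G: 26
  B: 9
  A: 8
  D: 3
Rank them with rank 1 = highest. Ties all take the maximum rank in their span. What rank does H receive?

12

Sorted (descending): 28, 26, 22, 19, 17, 16, 15, 9, 8, 4, 3, 3
The 2 values of 3 occupy positions 11–12 → each gets rank 12.
H has value 3 → rank 12.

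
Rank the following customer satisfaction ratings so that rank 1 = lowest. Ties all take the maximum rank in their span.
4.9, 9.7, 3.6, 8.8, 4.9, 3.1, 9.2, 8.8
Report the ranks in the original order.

4, 8, 2, 6, 4, 1, 7, 6

Sorted (ascending): 3.1, 3.6, 4.9, 4.9, 8.8, 8.8, 9.2, 9.7
The 2 values of 4.9 occupy positions 3–4 → each gets rank 4.
The 2 values of 8.8 occupy positions 5–6 → each gets rank 6.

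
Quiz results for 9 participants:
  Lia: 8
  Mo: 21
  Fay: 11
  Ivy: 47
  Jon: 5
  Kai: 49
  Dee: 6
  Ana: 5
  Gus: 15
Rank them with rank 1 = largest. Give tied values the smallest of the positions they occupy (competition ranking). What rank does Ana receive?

Sorted (descending): 49, 47, 21, 15, 11, 8, 6, 5, 5
The 2 values of 5 occupy positions 8–9 → each gets rank 8.
Ana has value 5 → rank 8.

8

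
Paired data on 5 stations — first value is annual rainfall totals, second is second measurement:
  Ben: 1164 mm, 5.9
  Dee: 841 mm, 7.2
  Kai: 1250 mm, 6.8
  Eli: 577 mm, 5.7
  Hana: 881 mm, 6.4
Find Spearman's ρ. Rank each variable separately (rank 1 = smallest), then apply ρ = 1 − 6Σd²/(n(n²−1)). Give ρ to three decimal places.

0.300

Ranks of variable 1: 4, 2, 5, 1, 3
Ranks of variable 2: 2, 5, 4, 1, 3
d = r₁ − r₂: 2, -3, 1, 0, 0
d²: 4, 9, 1, 0, 0; Σd² = 14
ρ = 1 − 6·14/(5·24) = 1 − 84/120 = 0.300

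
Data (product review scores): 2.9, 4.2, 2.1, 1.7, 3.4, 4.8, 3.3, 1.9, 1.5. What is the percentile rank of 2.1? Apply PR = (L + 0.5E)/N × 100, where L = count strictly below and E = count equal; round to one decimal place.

N = 9.
Strictly below 2.1: 3. Equal to 2.1: 1.
PR = (3 + 0.5·1)/9 × 100 = 38.9

38.9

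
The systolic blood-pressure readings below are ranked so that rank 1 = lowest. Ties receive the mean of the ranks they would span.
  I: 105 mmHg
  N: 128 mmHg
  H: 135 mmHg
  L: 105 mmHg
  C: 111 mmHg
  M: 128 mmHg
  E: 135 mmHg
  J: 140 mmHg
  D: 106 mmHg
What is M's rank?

5.5

Sorted (ascending): 105, 105, 106, 111, 128, 128, 135, 135, 140
The 2 values of 105 occupy positions 1–2 → average rank (1+2)/2 = 1.5.
The 2 values of 128 occupy positions 5–6 → average rank (5+6)/2 = 5.5.
The 2 values of 135 occupy positions 7–8 → average rank (7+8)/2 = 7.5.
M has value 128 mmHg → rank 5.5.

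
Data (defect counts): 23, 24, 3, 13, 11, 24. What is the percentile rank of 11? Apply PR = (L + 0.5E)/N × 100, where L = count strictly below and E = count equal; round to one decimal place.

N = 6.
Strictly below 11: 1. Equal to 11: 1.
PR = (1 + 0.5·1)/6 × 100 = 25.0

25.0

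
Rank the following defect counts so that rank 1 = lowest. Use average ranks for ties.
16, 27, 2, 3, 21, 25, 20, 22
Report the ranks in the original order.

Sorted (ascending): 2, 3, 16, 20, 21, 22, 25, 27
No ties — each value takes its position as its rank.

3, 8, 1, 2, 5, 7, 4, 6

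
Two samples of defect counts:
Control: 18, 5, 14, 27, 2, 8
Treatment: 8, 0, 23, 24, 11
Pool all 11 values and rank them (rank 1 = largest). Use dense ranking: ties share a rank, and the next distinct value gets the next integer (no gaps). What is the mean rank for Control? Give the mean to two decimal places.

5.67

Sorted (descending): 27, 24, 23, 18, 14, 11, 8, 8, 5, 2, 0
The 2 values of 8 share dense rank 7.
Remaining distinct values take the next consecutive integers.
Control values → pooled ranks: 18→4, 5→8, 14→5, 27→1, 2→9, 8→7
Mean rank = (4 + 8 + 5 + 1 + 9 + 7) / 6 = 5.67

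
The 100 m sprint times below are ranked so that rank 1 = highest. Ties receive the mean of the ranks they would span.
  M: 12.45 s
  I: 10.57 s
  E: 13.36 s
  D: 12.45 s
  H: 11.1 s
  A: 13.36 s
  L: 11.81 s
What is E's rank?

Sorted (descending): 13.36, 13.36, 12.45, 12.45, 11.81, 11.1, 10.57
The 2 values of 13.36 occupy positions 1–2 → average rank (1+2)/2 = 1.5.
The 2 values of 12.45 occupy positions 3–4 → average rank (3+4)/2 = 3.5.
E has value 13.36 s → rank 1.5.

1.5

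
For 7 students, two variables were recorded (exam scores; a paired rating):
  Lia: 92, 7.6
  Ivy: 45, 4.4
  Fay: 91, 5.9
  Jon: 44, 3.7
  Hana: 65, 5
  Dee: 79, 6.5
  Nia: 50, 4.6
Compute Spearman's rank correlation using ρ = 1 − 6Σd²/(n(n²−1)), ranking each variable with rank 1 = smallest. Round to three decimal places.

0.964

Ranks of variable 1: 7, 2, 6, 1, 4, 5, 3
Ranks of variable 2: 7, 2, 5, 1, 4, 6, 3
d = r₁ − r₂: 0, 0, 1, 0, 0, -1, 0
d²: 0, 0, 1, 0, 0, 1, 0; Σd² = 2
ρ = 1 − 6·2/(7·48) = 1 − 12/336 = 0.964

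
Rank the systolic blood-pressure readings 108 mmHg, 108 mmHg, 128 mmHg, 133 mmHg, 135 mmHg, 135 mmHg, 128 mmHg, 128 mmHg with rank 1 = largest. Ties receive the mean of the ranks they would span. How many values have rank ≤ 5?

Sorted (descending): 135, 135, 133, 128, 128, 128, 108, 108
The 2 values of 135 occupy positions 1–2 → average rank (1+2)/2 = 1.5.
The 3 values of 128 occupy positions 4–6 → average rank 5.
The 2 values of 108 occupy positions 7–8 → average rank (7+8)/2 = 7.5.
Ranks ≤ 5: {1.5, 1.5, 3, 5, 5, 5} → 6 values.

6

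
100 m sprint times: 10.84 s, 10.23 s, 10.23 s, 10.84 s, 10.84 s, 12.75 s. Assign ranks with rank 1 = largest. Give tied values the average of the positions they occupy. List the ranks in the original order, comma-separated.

3, 5.5, 5.5, 3, 3, 1

Sorted (descending): 12.75, 10.84, 10.84, 10.84, 10.23, 10.23
The 3 values of 10.84 occupy positions 2–4 → average rank 3.
The 2 values of 10.23 occupy positions 5–6 → average rank (5+6)/2 = 5.5.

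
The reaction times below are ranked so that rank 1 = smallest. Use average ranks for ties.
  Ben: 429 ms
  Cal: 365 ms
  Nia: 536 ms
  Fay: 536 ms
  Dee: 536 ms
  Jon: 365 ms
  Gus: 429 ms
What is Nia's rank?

6

Sorted (ascending): 365, 365, 429, 429, 536, 536, 536
The 2 values of 365 occupy positions 1–2 → average rank (1+2)/2 = 1.5.
The 2 values of 429 occupy positions 3–4 → average rank (3+4)/2 = 3.5.
The 3 values of 536 occupy positions 5–7 → average rank 6.
Nia has value 536 ms → rank 6.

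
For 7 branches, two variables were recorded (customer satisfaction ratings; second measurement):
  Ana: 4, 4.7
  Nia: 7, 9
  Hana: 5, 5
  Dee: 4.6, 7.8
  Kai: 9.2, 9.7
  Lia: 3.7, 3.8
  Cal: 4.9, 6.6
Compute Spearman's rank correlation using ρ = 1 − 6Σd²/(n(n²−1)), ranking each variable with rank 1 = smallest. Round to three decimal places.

Ranks of variable 1: 2, 6, 5, 3, 7, 1, 4
Ranks of variable 2: 2, 6, 3, 5, 7, 1, 4
d = r₁ − r₂: 0, 0, 2, -2, 0, 0, 0
d²: 0, 0, 4, 4, 0, 0, 0; Σd² = 8
ρ = 1 − 6·8/(7·48) = 1 − 48/336 = 0.857

0.857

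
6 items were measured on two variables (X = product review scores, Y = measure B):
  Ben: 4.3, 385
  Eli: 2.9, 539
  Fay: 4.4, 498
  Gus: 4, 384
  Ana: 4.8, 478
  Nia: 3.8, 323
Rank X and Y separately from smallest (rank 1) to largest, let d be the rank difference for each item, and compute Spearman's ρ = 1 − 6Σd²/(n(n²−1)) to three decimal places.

0.086

Ranks of variable 1: 4, 1, 5, 3, 6, 2
Ranks of variable 2: 3, 6, 5, 2, 4, 1
d = r₁ − r₂: 1, -5, 0, 1, 2, 1
d²: 1, 25, 0, 1, 4, 1; Σd² = 32
ρ = 1 − 6·32/(6·35) = 1 − 192/210 = 0.086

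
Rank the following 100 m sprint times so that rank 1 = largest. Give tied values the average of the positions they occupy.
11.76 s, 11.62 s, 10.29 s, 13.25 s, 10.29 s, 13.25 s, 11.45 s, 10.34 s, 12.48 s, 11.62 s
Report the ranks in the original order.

Sorted (descending): 13.25, 13.25, 12.48, 11.76, 11.62, 11.62, 11.45, 10.34, 10.29, 10.29
The 2 values of 13.25 occupy positions 1–2 → average rank (1+2)/2 = 1.5.
The 2 values of 11.62 occupy positions 5–6 → average rank (5+6)/2 = 5.5.
The 2 values of 10.29 occupy positions 9–10 → average rank (9+10)/2 = 9.5.

4, 5.5, 9.5, 1.5, 9.5, 1.5, 7, 8, 3, 5.5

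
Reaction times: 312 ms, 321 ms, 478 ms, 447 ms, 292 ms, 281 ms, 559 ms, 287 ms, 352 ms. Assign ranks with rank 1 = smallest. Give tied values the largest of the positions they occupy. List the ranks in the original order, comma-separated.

Sorted (ascending): 281, 287, 292, 312, 321, 352, 447, 478, 559
No ties — each value takes its position as its rank.

4, 5, 8, 7, 3, 1, 9, 2, 6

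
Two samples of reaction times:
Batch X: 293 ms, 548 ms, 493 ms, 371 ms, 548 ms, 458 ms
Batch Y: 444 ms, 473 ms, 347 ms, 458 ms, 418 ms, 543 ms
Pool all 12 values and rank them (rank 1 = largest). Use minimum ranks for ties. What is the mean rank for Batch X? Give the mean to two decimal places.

Sorted (descending): 548, 548, 543, 493, 473, 458, 458, 444, 418, 371, 347, 293
The 2 values of 548 occupy positions 1–2 → each gets rank 1.
The 2 values of 458 occupy positions 6–7 → each gets rank 6.
Batch X values → pooled ranks: 293→12, 548→1, 493→4, 371→10, 548→1, 458→6
Mean rank = (12 + 1 + 4 + 10 + 1 + 6) / 6 = 5.67

5.67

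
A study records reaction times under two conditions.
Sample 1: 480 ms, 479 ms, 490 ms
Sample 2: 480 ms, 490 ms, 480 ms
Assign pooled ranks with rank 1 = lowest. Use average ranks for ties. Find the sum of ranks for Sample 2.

11.5

Sorted (ascending): 479, 480, 480, 480, 490, 490
The 3 values of 480 occupy positions 2–4 → average rank 3.
The 2 values of 490 occupy positions 5–6 → average rank (5+6)/2 = 5.5.
Sample 2 values → pooled ranks: 480→3, 490→5.5, 480→3
Rank sum = 3 + 5.5 + 3 = 11.5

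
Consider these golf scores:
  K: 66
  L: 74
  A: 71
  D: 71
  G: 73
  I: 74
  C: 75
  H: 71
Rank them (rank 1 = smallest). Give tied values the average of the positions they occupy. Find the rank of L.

6.5

Sorted (ascending): 66, 71, 71, 71, 73, 74, 74, 75
The 3 values of 71 occupy positions 2–4 → average rank 3.
The 2 values of 74 occupy positions 6–7 → average rank (6+7)/2 = 6.5.
L has value 74 → rank 6.5.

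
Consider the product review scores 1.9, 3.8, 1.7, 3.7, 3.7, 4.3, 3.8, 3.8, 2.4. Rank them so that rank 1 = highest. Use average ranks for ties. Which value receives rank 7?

2.4

Sorted (descending): 4.3, 3.8, 3.8, 3.8, 3.7, 3.7, 2.4, 1.9, 1.7
The 3 values of 3.8 occupy positions 2–4 → average rank 3.
The 2 values of 3.7 occupy positions 5–6 → average rank (5+6)/2 = 5.5.
Rank 7 → value 2.4.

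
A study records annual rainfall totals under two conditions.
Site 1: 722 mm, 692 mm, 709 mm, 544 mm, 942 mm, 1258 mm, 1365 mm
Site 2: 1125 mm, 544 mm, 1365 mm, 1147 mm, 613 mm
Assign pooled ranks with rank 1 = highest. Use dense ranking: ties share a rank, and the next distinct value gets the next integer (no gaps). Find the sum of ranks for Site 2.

27

Sorted (descending): 1365, 1365, 1258, 1147, 1125, 942, 722, 709, 692, 613, 544, 544
The 2 values of 1365 share dense rank 1.
The 2 values of 544 share dense rank 10.
Remaining distinct values take the next consecutive integers.
Site 2 values → pooled ranks: 1125→4, 544→10, 1365→1, 1147→3, 613→9
Rank sum = 4 + 10 + 1 + 3 + 9 = 27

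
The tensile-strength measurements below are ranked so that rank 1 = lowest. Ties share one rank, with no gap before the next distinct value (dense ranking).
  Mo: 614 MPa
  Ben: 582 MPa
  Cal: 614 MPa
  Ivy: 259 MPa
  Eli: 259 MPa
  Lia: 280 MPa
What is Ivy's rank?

1

Sorted (ascending): 259, 259, 280, 582, 614, 614
The 2 values of 259 share dense rank 1.
The 2 values of 614 share dense rank 4.
Remaining distinct values take the next consecutive integers.
Ivy has value 259 MPa → rank 1.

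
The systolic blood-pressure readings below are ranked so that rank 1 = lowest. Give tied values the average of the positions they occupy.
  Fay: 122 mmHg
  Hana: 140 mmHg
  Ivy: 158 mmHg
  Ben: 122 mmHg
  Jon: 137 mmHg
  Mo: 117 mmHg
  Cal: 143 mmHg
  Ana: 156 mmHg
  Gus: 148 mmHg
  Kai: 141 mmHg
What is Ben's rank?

2.5

Sorted (ascending): 117, 122, 122, 137, 140, 141, 143, 148, 156, 158
The 2 values of 122 occupy positions 2–3 → average rank (2+3)/2 = 2.5.
Ben has value 122 mmHg → rank 2.5.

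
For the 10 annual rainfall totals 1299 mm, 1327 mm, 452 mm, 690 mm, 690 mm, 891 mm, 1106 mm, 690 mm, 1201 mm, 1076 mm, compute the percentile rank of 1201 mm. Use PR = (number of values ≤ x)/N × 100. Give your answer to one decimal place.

N = 10.
Strictly below 1201: 7. Equal to 1201: 1.
PR = 8/10 × 100 = 80.0

80.0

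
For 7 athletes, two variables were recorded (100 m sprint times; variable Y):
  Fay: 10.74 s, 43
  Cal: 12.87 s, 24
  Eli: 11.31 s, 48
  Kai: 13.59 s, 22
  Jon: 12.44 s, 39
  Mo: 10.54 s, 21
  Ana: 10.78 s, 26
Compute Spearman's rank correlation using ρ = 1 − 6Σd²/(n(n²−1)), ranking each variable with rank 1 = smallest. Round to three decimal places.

Ranks of variable 1: 2, 6, 4, 7, 5, 1, 3
Ranks of variable 2: 6, 3, 7, 2, 5, 1, 4
d = r₁ − r₂: -4, 3, -3, 5, 0, 0, -1
d²: 16, 9, 9, 25, 0, 0, 1; Σd² = 60
ρ = 1 − 6·60/(7·48) = 1 − 360/336 = -0.071

-0.071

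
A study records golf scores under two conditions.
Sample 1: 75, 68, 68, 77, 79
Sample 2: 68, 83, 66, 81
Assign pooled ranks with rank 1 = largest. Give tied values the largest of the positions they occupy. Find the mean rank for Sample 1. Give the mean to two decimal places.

Sorted (descending): 83, 81, 79, 77, 75, 68, 68, 68, 66
The 3 values of 68 occupy positions 6–8 → each gets rank 8.
Sample 1 values → pooled ranks: 75→5, 68→8, 68→8, 77→4, 79→3
Mean rank = (5 + 8 + 8 + 4 + 3) / 5 = 5.60

5.60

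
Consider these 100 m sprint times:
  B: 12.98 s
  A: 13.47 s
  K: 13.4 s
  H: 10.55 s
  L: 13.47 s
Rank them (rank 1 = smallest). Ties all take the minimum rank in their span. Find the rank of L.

4

Sorted (ascending): 10.55, 12.98, 13.4, 13.47, 13.47
The 2 values of 13.47 occupy positions 4–5 → each gets rank 4.
L has value 13.47 s → rank 4.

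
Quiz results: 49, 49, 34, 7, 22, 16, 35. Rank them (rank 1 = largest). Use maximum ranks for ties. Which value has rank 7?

7

Sorted (descending): 49, 49, 35, 34, 22, 16, 7
The 2 values of 49 occupy positions 1–2 → each gets rank 2.
Rank 7 → value 7.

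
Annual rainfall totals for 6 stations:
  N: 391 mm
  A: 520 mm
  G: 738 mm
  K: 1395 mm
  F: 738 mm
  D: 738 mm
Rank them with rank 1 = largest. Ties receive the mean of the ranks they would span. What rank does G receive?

3

Sorted (descending): 1395, 738, 738, 738, 520, 391
The 3 values of 738 occupy positions 2–4 → average rank 3.
G has value 738 mm → rank 3.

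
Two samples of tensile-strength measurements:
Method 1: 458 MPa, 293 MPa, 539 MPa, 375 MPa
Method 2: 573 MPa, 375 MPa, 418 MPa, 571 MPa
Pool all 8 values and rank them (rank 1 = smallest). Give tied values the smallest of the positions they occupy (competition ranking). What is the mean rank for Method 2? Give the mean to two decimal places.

5.25

Sorted (ascending): 293, 375, 375, 418, 458, 539, 571, 573
The 2 values of 375 occupy positions 2–3 → each gets rank 2.
Method 2 values → pooled ranks: 573→8, 375→2, 418→4, 571→7
Mean rank = (8 + 2 + 4 + 7) / 4 = 5.25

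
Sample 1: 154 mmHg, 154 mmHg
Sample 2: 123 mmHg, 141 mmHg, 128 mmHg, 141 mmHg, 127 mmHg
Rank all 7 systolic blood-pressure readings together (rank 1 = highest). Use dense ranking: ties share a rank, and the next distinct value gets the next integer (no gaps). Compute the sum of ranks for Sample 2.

Sorted (descending): 154, 154, 141, 141, 128, 127, 123
The 2 values of 154 share dense rank 1.
The 2 values of 141 share dense rank 2.
Remaining distinct values take the next consecutive integers.
Sample 2 values → pooled ranks: 123→5, 141→2, 128→3, 141→2, 127→4
Rank sum = 5 + 2 + 3 + 2 + 4 = 16

16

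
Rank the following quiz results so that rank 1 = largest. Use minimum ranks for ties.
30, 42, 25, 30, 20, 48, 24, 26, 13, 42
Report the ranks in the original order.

4, 2, 7, 4, 9, 1, 8, 6, 10, 2

Sorted (descending): 48, 42, 42, 30, 30, 26, 25, 24, 20, 13
The 2 values of 42 occupy positions 2–3 → each gets rank 2.
The 2 values of 30 occupy positions 4–5 → each gets rank 4.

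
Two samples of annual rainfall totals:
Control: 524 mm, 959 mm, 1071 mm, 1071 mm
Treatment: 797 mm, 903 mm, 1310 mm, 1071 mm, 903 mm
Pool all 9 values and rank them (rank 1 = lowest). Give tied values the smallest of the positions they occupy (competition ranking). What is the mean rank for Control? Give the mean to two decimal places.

Sorted (ascending): 524, 797, 903, 903, 959, 1071, 1071, 1071, 1310
The 2 values of 903 occupy positions 3–4 → each gets rank 3.
The 3 values of 1071 occupy positions 6–8 → each gets rank 6.
Control values → pooled ranks: 524→1, 959→5, 1071→6, 1071→6
Mean rank = (1 + 5 + 6 + 6) / 4 = 4.50

4.50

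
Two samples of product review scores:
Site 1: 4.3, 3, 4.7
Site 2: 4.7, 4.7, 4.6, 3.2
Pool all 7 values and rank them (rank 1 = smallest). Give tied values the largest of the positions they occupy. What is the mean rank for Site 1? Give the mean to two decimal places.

3.67

Sorted (ascending): 3, 3.2, 4.3, 4.6, 4.7, 4.7, 4.7
The 3 values of 4.7 occupy positions 5–7 → each gets rank 7.
Site 1 values → pooled ranks: 4.3→3, 3→1, 4.7→7
Mean rank = (3 + 1 + 7) / 3 = 3.67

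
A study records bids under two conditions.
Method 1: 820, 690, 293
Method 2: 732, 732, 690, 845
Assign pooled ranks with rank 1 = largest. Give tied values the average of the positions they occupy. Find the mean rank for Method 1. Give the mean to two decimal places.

4.83

Sorted (descending): 845, 820, 732, 732, 690, 690, 293
The 2 values of 732 occupy positions 3–4 → average rank (3+4)/2 = 3.5.
The 2 values of 690 occupy positions 5–6 → average rank (5+6)/2 = 5.5.
Method 1 values → pooled ranks: 820→2, 690→5.5, 293→7
Mean rank = (2 + 5.5 + 7) / 3 = 4.83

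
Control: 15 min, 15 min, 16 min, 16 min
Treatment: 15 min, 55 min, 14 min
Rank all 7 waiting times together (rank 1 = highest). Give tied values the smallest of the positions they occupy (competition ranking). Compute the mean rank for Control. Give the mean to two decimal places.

Sorted (descending): 55, 16, 16, 15, 15, 15, 14
The 2 values of 16 occupy positions 2–3 → each gets rank 2.
The 3 values of 15 occupy positions 4–6 → each gets rank 4.
Control values → pooled ranks: 15→4, 15→4, 16→2, 16→2
Mean rank = (4 + 4 + 2 + 2) / 4 = 3.00

3.00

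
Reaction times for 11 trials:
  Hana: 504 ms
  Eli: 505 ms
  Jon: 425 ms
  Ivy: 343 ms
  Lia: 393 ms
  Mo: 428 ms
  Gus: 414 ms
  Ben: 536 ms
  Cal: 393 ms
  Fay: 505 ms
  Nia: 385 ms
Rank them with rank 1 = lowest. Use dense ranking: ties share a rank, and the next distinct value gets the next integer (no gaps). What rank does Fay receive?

Sorted (ascending): 343, 385, 393, 393, 414, 425, 428, 504, 505, 505, 536
The 2 values of 393 share dense rank 3.
The 2 values of 505 share dense rank 8.
Remaining distinct values take the next consecutive integers.
Fay has value 505 ms → rank 8.

8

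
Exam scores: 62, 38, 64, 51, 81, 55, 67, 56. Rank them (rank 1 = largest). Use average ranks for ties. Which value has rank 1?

Sorted (descending): 81, 67, 64, 62, 56, 55, 51, 38
No ties — each value takes its position as its rank.
Rank 1 → value 81.

81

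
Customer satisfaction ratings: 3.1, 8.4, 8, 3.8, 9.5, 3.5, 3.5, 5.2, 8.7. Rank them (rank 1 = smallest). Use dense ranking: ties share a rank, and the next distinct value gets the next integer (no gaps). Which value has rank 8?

Sorted (ascending): 3.1, 3.5, 3.5, 3.8, 5.2, 8, 8.4, 8.7, 9.5
The 2 values of 3.5 share dense rank 2.
Remaining distinct values take the next consecutive integers.
Rank 8 → value 9.5.

9.5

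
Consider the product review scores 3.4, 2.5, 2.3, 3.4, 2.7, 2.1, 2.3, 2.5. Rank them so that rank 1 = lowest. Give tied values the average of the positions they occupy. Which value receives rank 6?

Sorted (ascending): 2.1, 2.3, 2.3, 2.5, 2.5, 2.7, 3.4, 3.4
The 2 values of 2.3 occupy positions 2–3 → average rank (2+3)/2 = 2.5.
The 2 values of 2.5 occupy positions 4–5 → average rank (4+5)/2 = 4.5.
The 2 values of 3.4 occupy positions 7–8 → average rank (7+8)/2 = 7.5.
Rank 6 → value 2.7.

2.7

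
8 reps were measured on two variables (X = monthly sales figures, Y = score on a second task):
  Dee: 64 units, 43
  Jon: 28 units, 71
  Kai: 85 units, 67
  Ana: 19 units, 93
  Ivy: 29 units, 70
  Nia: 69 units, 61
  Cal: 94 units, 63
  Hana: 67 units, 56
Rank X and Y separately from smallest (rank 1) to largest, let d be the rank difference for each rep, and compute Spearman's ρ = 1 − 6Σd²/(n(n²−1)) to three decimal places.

-0.548

Ranks of variable 1: 4, 2, 7, 1, 3, 6, 8, 5
Ranks of variable 2: 1, 7, 5, 8, 6, 3, 4, 2
d = r₁ − r₂: 3, -5, 2, -7, -3, 3, 4, 3
d²: 9, 25, 4, 49, 9, 9, 16, 9; Σd² = 130
ρ = 1 − 6·130/(8·63) = 1 − 780/504 = -0.548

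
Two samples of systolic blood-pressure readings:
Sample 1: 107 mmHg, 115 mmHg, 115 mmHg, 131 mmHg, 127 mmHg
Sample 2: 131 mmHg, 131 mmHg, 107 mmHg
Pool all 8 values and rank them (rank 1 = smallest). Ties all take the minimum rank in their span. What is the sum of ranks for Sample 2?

13

Sorted (ascending): 107, 107, 115, 115, 127, 131, 131, 131
The 2 values of 107 occupy positions 1–2 → each gets rank 1.
The 2 values of 115 occupy positions 3–4 → each gets rank 3.
The 3 values of 131 occupy positions 6–8 → each gets rank 6.
Sample 2 values → pooled ranks: 131→6, 131→6, 107→1
Rank sum = 6 + 6 + 1 = 13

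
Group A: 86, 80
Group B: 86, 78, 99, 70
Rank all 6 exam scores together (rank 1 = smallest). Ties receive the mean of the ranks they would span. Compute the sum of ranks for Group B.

13.5

Sorted (ascending): 70, 78, 80, 86, 86, 99
The 2 values of 86 occupy positions 4–5 → average rank (4+5)/2 = 4.5.
Group B values → pooled ranks: 86→4.5, 78→2, 99→6, 70→1
Rank sum = 4.5 + 2 + 6 + 1 = 13.5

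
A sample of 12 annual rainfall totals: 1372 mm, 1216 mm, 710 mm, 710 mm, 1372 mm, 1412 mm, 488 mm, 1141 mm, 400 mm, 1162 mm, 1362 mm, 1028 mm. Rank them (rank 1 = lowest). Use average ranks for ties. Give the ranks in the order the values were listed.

10.5, 8, 3.5, 3.5, 10.5, 12, 2, 6, 1, 7, 9, 5

Sorted (ascending): 400, 488, 710, 710, 1028, 1141, 1162, 1216, 1362, 1372, 1372, 1412
The 2 values of 710 occupy positions 3–4 → average rank (3+4)/2 = 3.5.
The 2 values of 1372 occupy positions 10–11 → average rank (10+11)/2 = 10.5.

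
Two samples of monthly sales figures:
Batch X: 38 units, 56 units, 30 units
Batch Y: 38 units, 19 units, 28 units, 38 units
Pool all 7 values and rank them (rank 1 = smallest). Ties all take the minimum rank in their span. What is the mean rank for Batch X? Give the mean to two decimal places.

Sorted (ascending): 19, 28, 30, 38, 38, 38, 56
The 3 values of 38 occupy positions 4–6 → each gets rank 4.
Batch X values → pooled ranks: 38→4, 56→7, 30→3
Mean rank = (4 + 7 + 3) / 3 = 4.67

4.67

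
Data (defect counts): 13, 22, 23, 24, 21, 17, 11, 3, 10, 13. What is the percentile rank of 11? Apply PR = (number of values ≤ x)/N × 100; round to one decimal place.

N = 10.
Strictly below 11: 2. Equal to 11: 1.
PR = 3/10 × 100 = 30.0

30.0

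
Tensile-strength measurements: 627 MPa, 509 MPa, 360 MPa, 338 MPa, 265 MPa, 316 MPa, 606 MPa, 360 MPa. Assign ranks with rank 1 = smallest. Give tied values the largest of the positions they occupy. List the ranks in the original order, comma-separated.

Sorted (ascending): 265, 316, 338, 360, 360, 509, 606, 627
The 2 values of 360 occupy positions 4–5 → each gets rank 5.

8, 6, 5, 3, 1, 2, 7, 5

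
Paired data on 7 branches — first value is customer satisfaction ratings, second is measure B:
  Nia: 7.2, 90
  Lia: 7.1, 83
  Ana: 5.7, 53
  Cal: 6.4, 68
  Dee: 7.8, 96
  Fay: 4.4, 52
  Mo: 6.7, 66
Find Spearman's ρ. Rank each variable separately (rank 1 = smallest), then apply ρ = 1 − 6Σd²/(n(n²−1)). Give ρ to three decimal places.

Ranks of variable 1: 6, 5, 2, 3, 7, 1, 4
Ranks of variable 2: 6, 5, 2, 4, 7, 1, 3
d = r₁ − r₂: 0, 0, 0, -1, 0, 0, 1
d²: 0, 0, 0, 1, 0, 0, 1; Σd² = 2
ρ = 1 − 6·2/(7·48) = 1 − 12/336 = 0.964

0.964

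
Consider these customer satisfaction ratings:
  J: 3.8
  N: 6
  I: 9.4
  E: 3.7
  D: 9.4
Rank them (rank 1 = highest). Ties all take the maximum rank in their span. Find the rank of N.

Sorted (descending): 9.4, 9.4, 6, 3.8, 3.7
The 2 values of 9.4 occupy positions 1–2 → each gets rank 2.
N has value 6 → rank 3.

3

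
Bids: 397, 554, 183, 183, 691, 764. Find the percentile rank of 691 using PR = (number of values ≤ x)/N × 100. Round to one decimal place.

N = 6.
Strictly below 691: 4. Equal to 691: 1.
PR = 5/6 × 100 = 83.3

83.3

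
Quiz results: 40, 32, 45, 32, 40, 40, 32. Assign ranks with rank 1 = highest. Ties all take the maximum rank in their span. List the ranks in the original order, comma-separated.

4, 7, 1, 7, 4, 4, 7

Sorted (descending): 45, 40, 40, 40, 32, 32, 32
The 3 values of 40 occupy positions 2–4 → each gets rank 4.
The 3 values of 32 occupy positions 5–7 → each gets rank 7.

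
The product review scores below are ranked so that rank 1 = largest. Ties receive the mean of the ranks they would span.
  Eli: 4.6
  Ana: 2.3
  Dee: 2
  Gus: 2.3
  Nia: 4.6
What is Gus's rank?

3.5

Sorted (descending): 4.6, 4.6, 2.3, 2.3, 2
The 2 values of 4.6 occupy positions 1–2 → average rank (1+2)/2 = 1.5.
The 2 values of 2.3 occupy positions 3–4 → average rank (3+4)/2 = 3.5.
Gus has value 2.3 → rank 3.5.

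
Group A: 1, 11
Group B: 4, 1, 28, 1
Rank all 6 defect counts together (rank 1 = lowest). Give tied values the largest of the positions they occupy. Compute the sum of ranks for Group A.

8

Sorted (ascending): 1, 1, 1, 4, 11, 28
The 3 values of 1 occupy positions 1–3 → each gets rank 3.
Group A values → pooled ranks: 1→3, 11→5
Rank sum = 3 + 5 = 8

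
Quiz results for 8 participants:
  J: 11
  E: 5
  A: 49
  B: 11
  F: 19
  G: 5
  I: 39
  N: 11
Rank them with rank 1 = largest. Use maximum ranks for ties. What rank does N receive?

6

Sorted (descending): 49, 39, 19, 11, 11, 11, 5, 5
The 3 values of 11 occupy positions 4–6 → each gets rank 6.
The 2 values of 5 occupy positions 7–8 → each gets rank 8.
N has value 11 → rank 6.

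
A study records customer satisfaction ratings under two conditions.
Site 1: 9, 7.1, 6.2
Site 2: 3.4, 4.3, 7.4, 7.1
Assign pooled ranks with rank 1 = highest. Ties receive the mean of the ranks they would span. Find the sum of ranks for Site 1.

Sorted (descending): 9, 7.4, 7.1, 7.1, 6.2, 4.3, 3.4
The 2 values of 7.1 occupy positions 3–4 → average rank (3+4)/2 = 3.5.
Site 1 values → pooled ranks: 9→1, 7.1→3.5, 6.2→5
Rank sum = 1 + 3.5 + 5 = 9.5

9.5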